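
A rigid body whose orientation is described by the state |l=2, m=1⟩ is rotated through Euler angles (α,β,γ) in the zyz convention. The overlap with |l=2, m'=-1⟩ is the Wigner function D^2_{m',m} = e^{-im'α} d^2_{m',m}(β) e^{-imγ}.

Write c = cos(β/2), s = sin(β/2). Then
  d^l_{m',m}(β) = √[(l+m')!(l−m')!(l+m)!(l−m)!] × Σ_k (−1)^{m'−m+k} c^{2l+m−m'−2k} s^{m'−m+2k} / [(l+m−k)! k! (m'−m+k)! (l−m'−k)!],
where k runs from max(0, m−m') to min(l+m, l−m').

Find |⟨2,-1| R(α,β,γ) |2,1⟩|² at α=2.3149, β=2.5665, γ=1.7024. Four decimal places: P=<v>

First d^2_{-1,1}(β=2.5665), then the phase factors e^{-i(-1)α} and e^{-i(1)γ}:
Half-angle: c=0.283600, s=0.958943. N=√(1·6·6·1)=6.000000
k∈{2,3} keeps every argument non-negative
  k=2: (−1)^0·6.0000/(2)·0.2836^2·0.9589^2 = +0.221881
  k=3: (−1)^1·6.0000/(6)·0.2836^0·0.9589^4 = -0.845611
d^2_{-1,1}(2.5665) = +0.221881 -0.845611 = -0.623730
|D^2_{-1,1}|² = |d^2_{-1,1}(β)|² = (-0.623730)² = 0.389039 (the z-rotation phases have unit modulus)

P=0.3890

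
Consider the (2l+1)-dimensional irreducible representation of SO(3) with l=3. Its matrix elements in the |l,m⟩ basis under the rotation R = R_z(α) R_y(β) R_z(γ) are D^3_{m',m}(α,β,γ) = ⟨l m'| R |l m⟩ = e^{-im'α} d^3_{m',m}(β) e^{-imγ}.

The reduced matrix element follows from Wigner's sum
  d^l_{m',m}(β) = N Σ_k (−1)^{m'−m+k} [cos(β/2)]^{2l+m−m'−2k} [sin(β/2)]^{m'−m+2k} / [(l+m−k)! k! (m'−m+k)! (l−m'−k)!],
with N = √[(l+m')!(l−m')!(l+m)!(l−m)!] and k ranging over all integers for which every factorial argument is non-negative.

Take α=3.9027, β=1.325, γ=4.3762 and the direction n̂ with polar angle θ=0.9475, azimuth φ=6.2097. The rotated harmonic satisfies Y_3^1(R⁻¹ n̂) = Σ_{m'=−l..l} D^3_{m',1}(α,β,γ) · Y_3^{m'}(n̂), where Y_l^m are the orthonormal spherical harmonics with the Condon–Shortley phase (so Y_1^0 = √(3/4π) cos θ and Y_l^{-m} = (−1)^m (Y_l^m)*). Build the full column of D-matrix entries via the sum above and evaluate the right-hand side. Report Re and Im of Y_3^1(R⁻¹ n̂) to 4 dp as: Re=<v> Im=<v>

Re=-0.0275 Im=-0.0699

Need the full column D^3_{m',1} for m'=−3..3 at α=3.9027, β=1.325, γ=4.3762.
cos(β/2)=0.788457, sin(β/2)=0.615090
d^3_{-3,1}: single k=4 term ⇒ +0.344632;  D = +0.171863+0.298721i
d^3_{-2,1}: k∈[3..4] ⇒ +0.721406 -0.219518 = +0.501888;  D = -0.481273-0.142365i
d^3_{-1,1}: k∈[2..4] ⇒ +0.877284 -0.711870 +0.054154 = +0.219569;  D = +0.195412-0.100124i
d^3_{0,1}: k∈[1..3] ⇒ +0.649261 -1.185391 +0.240470 = -0.295660;  D = +0.097536-0.279108i
d^3_{1,1}: k∈[0..2] ⇒ +0.240253 -1.169713 +0.533902 = -0.395558;  D = +0.163067+0.360382i
d^3_{2,1}: k∈[0..1] ⇒ -0.592691 +0.721406 = +0.128715;  D = +0.119304+0.048313i
d^3_{3,1}: single k=0 term ⇒ +0.566285;  D = -0.526655+0.208119i
Y_3^{m'}(θ=0.9475,φ=6.2097) and Σ D·Y over m':
  (+0.1719+0.2987i)·(+0.2179+0.0488i)  (-0.4813-0.1424i)·(+0.3891+0.0576i)  (+0.1954-0.1001i)·(+0.1841+0.0136i)  (+0.0975-0.2791i)·(-0.2824+0.0000i)  (+0.1631+0.3604i)·(-0.1841+0.0136i)  (+0.1193+0.0483i)·(+0.3891-0.0576i)  (-0.5267+0.2081i)·(-0.2179+0.0488i)
Y_3^1(R⁻¹ n̂) = -0.027479-0.069882i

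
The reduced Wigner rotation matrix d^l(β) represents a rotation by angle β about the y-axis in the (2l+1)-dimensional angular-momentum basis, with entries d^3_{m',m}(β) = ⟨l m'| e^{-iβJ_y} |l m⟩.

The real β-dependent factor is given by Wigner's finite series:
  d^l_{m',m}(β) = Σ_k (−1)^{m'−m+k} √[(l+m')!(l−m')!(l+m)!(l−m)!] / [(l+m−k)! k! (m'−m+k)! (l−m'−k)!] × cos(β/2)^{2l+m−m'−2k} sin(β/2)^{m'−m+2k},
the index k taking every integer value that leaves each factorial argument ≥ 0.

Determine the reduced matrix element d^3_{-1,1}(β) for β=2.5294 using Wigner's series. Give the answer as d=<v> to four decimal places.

d=0.1961

d^3_{-1,1}(β=2.5294) via Wigner's sum:
c=cos(2.5294/2)=0.301339, s=sin(2.5294/2)=0.953517; N=√[2·24·24·2]=48.000000
k∈{2,3,4} keeps every argument non-negative
  k=2: (−1)^0·48.0000/(8)·0.3013^4·0.9535^2 = +0.044981
  k=3: (−1)^1·48.0000/(6)·0.3013^2·0.9535^4 = -0.600501
  k=4: (−1)^2·48.0000/(48)·0.3013^0·0.9535^6 = +0.751573
d^3_{-1,1}(2.5294) = +0.044981 -0.600501 +0.751573 = +0.196052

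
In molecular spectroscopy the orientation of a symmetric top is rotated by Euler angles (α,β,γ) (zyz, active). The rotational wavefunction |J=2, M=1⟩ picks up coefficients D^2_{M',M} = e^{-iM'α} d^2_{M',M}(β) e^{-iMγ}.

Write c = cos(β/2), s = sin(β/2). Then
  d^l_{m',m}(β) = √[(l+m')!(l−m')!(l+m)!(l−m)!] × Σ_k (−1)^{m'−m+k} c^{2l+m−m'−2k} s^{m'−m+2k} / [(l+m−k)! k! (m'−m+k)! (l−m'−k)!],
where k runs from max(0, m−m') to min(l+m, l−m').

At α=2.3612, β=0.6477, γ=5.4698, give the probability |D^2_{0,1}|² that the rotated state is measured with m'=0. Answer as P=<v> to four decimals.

D^2_{0,1}(2.3612,0.6477,5.4698) = e^{-i·0·2.3612}·d^2_{0,1}(0.6477)·e^{-i·1·5.4698}. Compute d first:
c=cos(0.6477/2)=0.948017, s=sin(0.6477/2)=0.318219; N=√[2·2·6·1]=4.898979
Admissible k: 1..2 (factorial args all ≥0)
  k=1: (−1)^0·4.8990/(2)·0.9480^3·0.3182^1 = +0.664126
  k=2: (−1)^1·4.8990/(2)·0.9480^1·0.3182^3 = -0.074829
d^2_{0,1}(0.6477) = +0.664126 -0.074829 = +0.589297
|D^2_{0,1}|² = |d^2_{0,1}(β)|² = (+0.589297)² = 0.347271 (the z-rotation phases have unit modulus)

P=0.3473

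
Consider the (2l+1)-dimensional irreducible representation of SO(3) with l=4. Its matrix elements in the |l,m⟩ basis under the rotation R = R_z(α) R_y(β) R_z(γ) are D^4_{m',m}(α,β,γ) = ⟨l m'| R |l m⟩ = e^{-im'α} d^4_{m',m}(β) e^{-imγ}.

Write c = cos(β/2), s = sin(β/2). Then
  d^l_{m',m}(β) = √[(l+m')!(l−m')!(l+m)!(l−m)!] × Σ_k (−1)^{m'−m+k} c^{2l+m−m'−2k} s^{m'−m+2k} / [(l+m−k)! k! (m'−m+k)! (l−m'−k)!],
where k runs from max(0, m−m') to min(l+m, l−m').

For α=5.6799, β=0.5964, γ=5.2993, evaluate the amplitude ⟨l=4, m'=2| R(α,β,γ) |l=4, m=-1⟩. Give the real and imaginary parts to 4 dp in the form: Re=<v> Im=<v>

Re=-0.2403 Im=-0.0544

Split into d^4_{2,-1}(β=0.5964) × two z-phases.
c=cos(0.5964/2)=0.955867, s=sin(0.5964/2)=0.293800; N=√[720·2·6·120]=1018.233765
Admissible k: 0..2 (factorial args all ≥0)
  k=0: (−1)^3·1018.2338/(72)·0.9559^5·0.2938^3 = -0.286192
  k=1: (−1)^4·1018.2338/(48)·0.9559^3·0.2938^5 = +0.040556
  k=2: (−1)^5·1018.2338/(240)·0.9559^1·0.2938^7 = -0.000766
d^4_{2,-1}(0.5964) = -0.286192 +0.040556 -0.000766 = -0.246402
D = (+0.356226+0.934400i)·(-0.246402)·(+0.553792-0.832655i) = -0.240318-0.054418i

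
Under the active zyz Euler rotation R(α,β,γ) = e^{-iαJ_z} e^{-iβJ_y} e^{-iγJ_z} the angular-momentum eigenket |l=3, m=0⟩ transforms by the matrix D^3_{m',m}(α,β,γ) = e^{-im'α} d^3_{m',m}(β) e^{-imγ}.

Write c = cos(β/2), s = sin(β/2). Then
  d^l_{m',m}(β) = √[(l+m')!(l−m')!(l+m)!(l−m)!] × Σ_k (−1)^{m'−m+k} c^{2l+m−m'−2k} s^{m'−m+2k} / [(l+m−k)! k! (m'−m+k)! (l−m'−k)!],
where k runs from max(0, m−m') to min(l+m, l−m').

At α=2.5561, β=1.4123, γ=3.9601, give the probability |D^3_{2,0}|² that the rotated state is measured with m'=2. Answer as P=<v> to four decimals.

P=0.0444

D^3_{2,0}(2.5561,1.4123,3.9601) = e^{-i·2·2.5561}·d^3_{2,0}(1.4123)·e^{-i·0·3.9601}. Compute d first:
Half-angle: c=0.760866, s=0.648909. N=√(120·1·6·6)=65.726707
k∈{0,1} keeps every argument non-negative
  k=0: (−1)^2·65.7267/(12)·0.7609^4·0.6489^2 = +0.772967
  k=1: (−1)^3·65.7267/(12)·0.7609^2·0.6489^4 = -0.562228
d^3_{2,0}(1.4123) = +0.772967 -0.562228 = +0.210739
|D^3_{2,0}|² = |d^3_{2,0}(β)|² = (+0.210739)² = 0.044411 (the z-rotation phases have unit modulus)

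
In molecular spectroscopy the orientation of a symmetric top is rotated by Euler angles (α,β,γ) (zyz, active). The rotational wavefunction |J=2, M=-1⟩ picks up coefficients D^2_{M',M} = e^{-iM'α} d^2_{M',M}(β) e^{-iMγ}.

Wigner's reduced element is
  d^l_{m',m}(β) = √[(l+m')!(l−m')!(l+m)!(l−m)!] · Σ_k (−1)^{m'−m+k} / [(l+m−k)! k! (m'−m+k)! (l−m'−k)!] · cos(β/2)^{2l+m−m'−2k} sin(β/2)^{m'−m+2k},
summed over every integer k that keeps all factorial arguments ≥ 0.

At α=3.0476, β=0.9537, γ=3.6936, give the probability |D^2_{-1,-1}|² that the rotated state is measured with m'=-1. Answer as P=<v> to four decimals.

D^2_{-1,-1}(3.0476,0.9537,3.6936) = e^{-i·-1·3.0476}·d^2_{-1,-1}(0.9537)·e^{-i·-1·3.6936}. Compute d first:
Half-angle: c=0.888445, s=0.458983. N=√(1·6·1·6)=6.000000
k∈{0,1} keeps every argument non-negative
  k=0: (−1)^0·6.0000/(6)·0.8884^4·0.4590^0 = +0.623049
  k=1: (−1)^1·6.0000/(2)·0.8884^2·0.4590^2 = -0.498856
d^2_{-1,-1}(0.9537) = +0.623049 -0.498856 = +0.124193
|D^2_{-1,-1}|² = |d^2_{-1,-1}(β)|² = (+0.124193)² = 0.015424 (the z-rotation phases have unit modulus)

P=0.0154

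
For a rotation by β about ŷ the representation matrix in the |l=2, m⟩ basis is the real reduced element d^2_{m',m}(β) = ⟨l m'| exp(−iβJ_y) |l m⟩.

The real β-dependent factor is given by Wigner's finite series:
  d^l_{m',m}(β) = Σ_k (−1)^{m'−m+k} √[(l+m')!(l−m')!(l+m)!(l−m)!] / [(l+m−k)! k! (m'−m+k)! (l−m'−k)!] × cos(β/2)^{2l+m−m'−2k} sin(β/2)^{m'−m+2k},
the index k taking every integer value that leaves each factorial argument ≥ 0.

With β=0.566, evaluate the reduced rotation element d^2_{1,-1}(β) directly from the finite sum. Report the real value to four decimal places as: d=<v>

d^2_{1,-1}(β=0.566) via Wigner's sum:
With c≡cos(β/2)=0.960222 and s≡sin(β/2)=0.279238, N=[6·1·1·6]^{1/2}=6.000000
k: max(0,(-1)−(1))=0 … min(2+(-1),2−(1))=1
  k=0: (−1)^2·6.0000/(2)·0.9602^2·0.2792^2 = +0.215681
  k=1: (−1)^3·6.0000/(6)·0.9602^0·0.2792^4 = -0.006080
d^2_{1,-1}(0.566) = +0.215681 -0.006080 = +0.209601

d=0.2096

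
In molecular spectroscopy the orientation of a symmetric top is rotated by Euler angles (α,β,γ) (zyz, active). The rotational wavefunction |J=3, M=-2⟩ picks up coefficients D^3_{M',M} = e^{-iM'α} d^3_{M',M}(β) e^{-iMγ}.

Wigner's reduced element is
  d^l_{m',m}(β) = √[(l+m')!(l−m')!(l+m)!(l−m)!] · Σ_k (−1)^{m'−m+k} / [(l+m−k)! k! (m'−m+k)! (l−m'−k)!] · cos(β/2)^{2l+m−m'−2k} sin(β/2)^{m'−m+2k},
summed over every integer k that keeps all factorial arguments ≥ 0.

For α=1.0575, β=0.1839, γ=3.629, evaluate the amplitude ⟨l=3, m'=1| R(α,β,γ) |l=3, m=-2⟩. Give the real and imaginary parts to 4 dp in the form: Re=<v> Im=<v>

Re=-0.0048 Im=0.0004

Split into d^3_{1,-2}(β=0.1839) × two z-phases.
c=cos(0.1839/2)=0.995776, s=sin(0.1839/2)=0.091820; N=√[24·2·1·120]=75.894664
Admissible k: 0..1 (factorial args all ≥0)
  k=0: (−1)^3·75.8947/(12)·0.9958^3·0.0918^3 = -0.004834
  k=1: (−1)^4·75.8947/(24)·0.9958^1·0.0918^5 = +0.000021
d^3_{1,-2}(0.1839) = -0.004834 +0.000021 = -0.004814
Attach z-rotation phases: D = e^{-i(1)(1.0575)}·(-0.004814)·e^{-i(-2)(3.629)} = -0.004797+0.000398i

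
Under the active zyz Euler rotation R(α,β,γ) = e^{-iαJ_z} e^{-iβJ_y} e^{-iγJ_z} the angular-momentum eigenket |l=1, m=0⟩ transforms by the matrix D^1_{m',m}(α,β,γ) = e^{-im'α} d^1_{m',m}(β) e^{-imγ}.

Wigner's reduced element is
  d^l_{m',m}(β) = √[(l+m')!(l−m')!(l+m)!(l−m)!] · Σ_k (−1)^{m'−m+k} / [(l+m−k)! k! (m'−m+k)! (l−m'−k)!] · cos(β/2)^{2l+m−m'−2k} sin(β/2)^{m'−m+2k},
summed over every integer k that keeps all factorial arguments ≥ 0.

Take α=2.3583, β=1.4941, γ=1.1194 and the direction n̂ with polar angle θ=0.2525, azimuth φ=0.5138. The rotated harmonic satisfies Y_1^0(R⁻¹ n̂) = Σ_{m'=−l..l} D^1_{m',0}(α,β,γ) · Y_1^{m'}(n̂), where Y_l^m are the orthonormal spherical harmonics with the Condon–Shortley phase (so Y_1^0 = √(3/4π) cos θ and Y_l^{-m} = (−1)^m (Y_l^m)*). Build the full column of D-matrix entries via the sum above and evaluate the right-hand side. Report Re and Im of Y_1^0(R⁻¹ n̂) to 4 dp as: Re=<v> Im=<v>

Need the full column D^1_{m',0} for m'=−1..1 at α=2.3583, β=1.4941, γ=1.1194.
cos(β/2)=0.733697, sin(β/2)=0.679477
d^1_{-1,0}: single k=1 term ⇒ +0.705028;  D = -0.499579+0.497479i
d^1_{0,0}: k∈[0..1] ⇒ +0.538311 -0.461689 = +0.076621;  D = +0.076621+0.000000i
d^1_{1,0}: single k=0 term ⇒ -0.705028;  D = +0.499579+0.497479i
Y_1^{m'}(θ=0.2525,φ=0.5138) and Σ D·Y over m':
  (-0.4996+0.4975i)·(+0.0752-0.0424i)  (+0.0766+0.0000i)·(+0.4731+0.0000i)  (+0.4996+0.4975i)·(-0.0752-0.0424i)
Y_1^0(R⁻¹ n̂) = +0.003353+0.000000i

Re=0.0034 Im=0.0000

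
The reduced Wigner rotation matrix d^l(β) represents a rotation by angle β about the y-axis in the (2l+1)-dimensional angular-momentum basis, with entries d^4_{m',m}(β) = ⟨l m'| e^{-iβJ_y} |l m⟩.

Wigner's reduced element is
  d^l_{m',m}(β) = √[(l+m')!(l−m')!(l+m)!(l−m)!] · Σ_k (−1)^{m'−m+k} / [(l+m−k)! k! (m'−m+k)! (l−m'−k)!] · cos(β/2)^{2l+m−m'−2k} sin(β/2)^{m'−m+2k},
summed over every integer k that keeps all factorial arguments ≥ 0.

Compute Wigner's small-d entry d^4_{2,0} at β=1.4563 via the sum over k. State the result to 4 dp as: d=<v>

d=-0.3545

d^4_{2,0}(β=1.4563) via Wigner's sum:
c=cos(1.4563/2)=0.746407, s=sin(1.4563/2)=0.665490; N=√[720·2·24·24]=910.735966
Admissible k: 0..2 (factorial args all ≥0)
  k=0: (−1)^2·910.7360/(96)·0.7464^6·0.6655^2 = +0.726537
  k=1: (−1)^3·910.7360/(36)·0.7464^4·0.6655^4 = -1.540133
  k=2: (−1)^4·910.7360/(96)·0.7464^2·0.6655^6 = +0.459115
d^4_{2,0}(1.4563) = +0.726537 -1.540133 +0.459115 = -0.354481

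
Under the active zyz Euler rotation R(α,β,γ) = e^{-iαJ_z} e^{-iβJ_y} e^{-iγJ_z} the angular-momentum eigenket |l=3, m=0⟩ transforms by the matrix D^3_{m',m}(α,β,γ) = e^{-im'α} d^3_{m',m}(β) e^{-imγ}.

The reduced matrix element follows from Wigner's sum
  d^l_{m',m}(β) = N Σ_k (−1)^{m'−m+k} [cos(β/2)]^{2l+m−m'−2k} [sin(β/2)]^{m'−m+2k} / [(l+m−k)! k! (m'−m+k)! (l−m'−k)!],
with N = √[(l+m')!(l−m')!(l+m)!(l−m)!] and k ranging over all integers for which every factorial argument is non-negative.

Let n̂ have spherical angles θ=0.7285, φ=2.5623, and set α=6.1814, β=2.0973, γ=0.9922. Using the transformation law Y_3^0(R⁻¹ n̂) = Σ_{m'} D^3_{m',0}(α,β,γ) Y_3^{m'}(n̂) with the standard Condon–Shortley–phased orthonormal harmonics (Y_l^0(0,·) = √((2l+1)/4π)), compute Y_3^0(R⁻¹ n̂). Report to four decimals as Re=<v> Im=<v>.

Need the full column D^3_{m',0} for m'=−3..3 at α=6.1814, β=2.0973, γ=0.9922.
cos(β/2)=0.498742, sin(β/2)=0.866751
d^3_{-3,0}: single k=3 term ⇒ +0.361264;  D = +0.344552-0.108608i
d^3_{-2,0}: k∈[2..3] ⇒ +0.254596 -0.768933 = -0.514337;  D = -0.503717+0.103982i
d^3_{-1,0}: k∈[1..3] ⇒ +0.092654 -0.839501 +0.845157 = +0.098309;  D = +0.097800-0.009989i
d^3_{0,0}: k∈[0..3] ⇒ +0.015391 -0.418344 +1.263486 -0.423999 = +0.436534;  D = +0.436534+0.000000i
d^3_{1,0}: k∈[0..2] ⇒ -0.092654 +0.839501 -0.845157 = -0.098309;  D = -0.097800-0.009989i
d^3_{2,0}: k∈[0..1] ⇒ +0.254596 -0.768933 = -0.514337;  D = -0.503717-0.103982i
d^3_{3,0}: single k=0 term ⇒ -0.361264;  D = -0.344552-0.108608i
Y_3^{m'}(θ=0.7285,φ=2.5623) and Σ D·Y over m':
  (+0.3446-0.1086i)·(+0.0205-0.1214i)  (-0.5037+0.1040i)·(+0.1354+0.3097i)  (+0.0978-0.0100i)·(-0.3212-0.2101i)  (+0.4365+0.0000i)·(-0.0602+0.0000i)  (-0.0978-0.0100i)·(+0.3212-0.2101i)  (-0.5037-0.1040i)·(+0.1354-0.3097i)  (-0.3446-0.1086i)·(-0.0205-0.1214i)
Y_3^0(R⁻¹ n̂) = -0.306377+0.000000i

Re=-0.3064 Im=0.0000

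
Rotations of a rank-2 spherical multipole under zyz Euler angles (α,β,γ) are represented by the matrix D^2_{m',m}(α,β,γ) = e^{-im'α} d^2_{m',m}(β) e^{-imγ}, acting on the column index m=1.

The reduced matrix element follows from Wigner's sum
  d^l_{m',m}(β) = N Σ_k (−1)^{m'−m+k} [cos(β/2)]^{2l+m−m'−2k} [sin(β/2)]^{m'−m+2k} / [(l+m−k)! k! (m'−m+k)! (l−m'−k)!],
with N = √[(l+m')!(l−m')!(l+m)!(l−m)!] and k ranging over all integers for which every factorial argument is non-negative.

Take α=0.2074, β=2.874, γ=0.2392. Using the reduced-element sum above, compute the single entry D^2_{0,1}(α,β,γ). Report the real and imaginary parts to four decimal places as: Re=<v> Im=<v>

First d^2_{0,1}(β=2.874), then the phase factors e^{-i(0)α} and e^{-i(1)γ}:
c=cos(2.874/2)=0.133397, s=sin(2.874/2)=0.991063; N=√[2·2·6·1]=4.898979
k: max(0,(1)−(0))=1 … min(2+(1),2−(0))=2
  k=1: (−1)^0·4.8990/(2)·0.1334^3·0.9911^1 = +0.005763
  k=2: (−1)^1·4.8990/(2)·0.1334^1·0.9911^3 = -0.318073
d^2_{0,1}(2.874) = +0.005763 -0.318073 = -0.312310
Phases: e^{-i·(0)·0.2074}=+1.000000+0.000000i, e^{-i·(1)·0.2392}=+0.971528-0.236925i ⇒ D=-0.303418+0.073994i

Re=-0.3034 Im=0.0740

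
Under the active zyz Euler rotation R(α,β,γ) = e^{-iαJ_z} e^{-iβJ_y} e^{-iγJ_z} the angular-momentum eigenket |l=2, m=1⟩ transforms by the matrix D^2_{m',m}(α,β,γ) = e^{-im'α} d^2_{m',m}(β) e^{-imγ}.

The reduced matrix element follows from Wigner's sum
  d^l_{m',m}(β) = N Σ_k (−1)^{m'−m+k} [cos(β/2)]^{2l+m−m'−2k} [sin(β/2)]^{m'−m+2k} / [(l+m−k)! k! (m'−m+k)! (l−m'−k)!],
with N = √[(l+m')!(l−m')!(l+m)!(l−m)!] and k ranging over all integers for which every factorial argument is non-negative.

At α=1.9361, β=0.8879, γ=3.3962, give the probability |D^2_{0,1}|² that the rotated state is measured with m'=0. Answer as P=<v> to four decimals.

P=0.3595

First d^2_{0,1}(β=0.8879), then the phase factors e^{-i(0)α} and e^{-i(1)γ}:
Half-angle: c=0.903062, s=0.429510. N=√(2·2·6·1)=4.898979
k∈{1,2} keeps every argument non-negative
  k=1: (−1)^0·4.8990/(2)·0.9031^3·0.4295^1 = +0.774822
  k=2: (−1)^1·4.8990/(2)·0.9031^1·0.4295^3 = -0.175272
d^2_{0,1}(0.8879) = +0.774822 -0.175272 = +0.599550
|D^2_{0,1}|² = |d^2_{0,1}(β)|² = (+0.599550)² = 0.359460 (the z-rotation phases have unit modulus)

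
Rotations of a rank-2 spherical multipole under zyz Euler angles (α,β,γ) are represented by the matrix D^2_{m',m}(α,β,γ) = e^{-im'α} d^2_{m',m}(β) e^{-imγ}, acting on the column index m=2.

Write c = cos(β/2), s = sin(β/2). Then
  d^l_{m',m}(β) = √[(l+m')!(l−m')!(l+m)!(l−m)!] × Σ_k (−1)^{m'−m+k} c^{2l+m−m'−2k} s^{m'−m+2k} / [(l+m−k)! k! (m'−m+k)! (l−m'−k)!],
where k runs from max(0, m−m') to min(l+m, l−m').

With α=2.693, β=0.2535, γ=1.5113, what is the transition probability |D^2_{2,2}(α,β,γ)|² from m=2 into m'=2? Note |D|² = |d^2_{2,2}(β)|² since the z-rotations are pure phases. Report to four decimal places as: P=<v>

P=0.9376

First d^2_{2,2}(β=0.2535), then the phase factors e^{-i(2)α} and e^{-i(2)γ}:
With c≡cos(β/2)=0.991978 and s≡sin(β/2)=0.126411, N=[24·1·24·1]^{1/2}=24.000000
k: max(0,(2)−(2))=0 … min(2+(2),2−(2))=0
  k=0: (−1)^0·24.0000/(24)·0.9920^4·0.1264^0 = +0.968296
d^2_{2,2}(0.2535) = +0.968296
|D^2_{2,2}|² = |d^2_{2,2}(β)|² = (+0.968296)² = 0.937597 (the z-rotation phases have unit modulus)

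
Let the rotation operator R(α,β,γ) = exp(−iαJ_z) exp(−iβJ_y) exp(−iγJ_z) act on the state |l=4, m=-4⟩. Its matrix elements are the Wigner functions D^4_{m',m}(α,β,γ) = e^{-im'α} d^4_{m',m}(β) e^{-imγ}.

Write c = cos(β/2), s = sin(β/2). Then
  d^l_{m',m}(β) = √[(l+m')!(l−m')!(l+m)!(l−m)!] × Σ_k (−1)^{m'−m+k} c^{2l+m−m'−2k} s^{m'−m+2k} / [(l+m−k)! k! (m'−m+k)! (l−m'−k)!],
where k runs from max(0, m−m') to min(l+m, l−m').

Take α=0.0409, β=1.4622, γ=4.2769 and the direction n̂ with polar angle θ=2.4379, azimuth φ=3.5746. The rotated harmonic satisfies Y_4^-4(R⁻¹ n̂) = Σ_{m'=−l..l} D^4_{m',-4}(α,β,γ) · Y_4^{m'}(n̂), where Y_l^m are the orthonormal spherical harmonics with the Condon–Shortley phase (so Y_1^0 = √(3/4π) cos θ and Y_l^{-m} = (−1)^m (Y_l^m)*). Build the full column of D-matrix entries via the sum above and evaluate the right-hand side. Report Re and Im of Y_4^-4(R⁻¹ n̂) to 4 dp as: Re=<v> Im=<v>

Need the full column D^4_{m',-4} for m'=−4..4 at α=0.0409, β=1.4622, γ=4.2769.
cos(β/2)=0.744440, sin(β/2)=0.667689
d^4_{-4,-4}: single k=0 term ⇒ +0.094328;  D = -0.000713-0.094325i
d^4_{-3,-4}: single k=0 term ⇒ -0.239292;  D = +0.011591+0.239011i
d^4_{-2,-4}: single k=0 term ⇒ +0.401520;  D = -0.035832-0.399918i
d^4_{-1,-4}: single k=0 term ⇒ -0.509291;  D = +0.066153+0.504977i
d^4_{0,-4}: single k=0 term ⇒ +0.510699;  D = -0.086985-0.503237i
d^4_{1,-4}: single k=0 term ⇒ -0.409689;  D = +0.086229+0.400512i
d^4_{2,-4}: single k=0 term ⇒ +0.259827;  D = -0.065027-0.251558i
d^4_{3,-4}: single k=0 term ⇒ -0.124564;  D = +0.036080+0.119225i
d^4_{4,-4}: single k=0 term ⇒ +0.039500;  D = -0.012977-0.037307i
Y_4^{m'}(θ=2.4379,φ=3.5746) and Σ D·Y over m':
  (-0.0007-0.0943i)·(-0.0125-0.0766i)  (+0.0116+0.2390i)·(+0.0694-0.2490i)  (-0.0358-0.3999i)·(+0.2785-0.3275i)  (+0.0662+0.5050i)·(+0.2266-0.1047i)  (-0.0870-0.5032i)·(-0.2763+0.0000i)  (+0.0862+0.4005i)·(-0.2266-0.1047i)  (-0.0650-0.2516i)·(+0.2785+0.3275i)  (+0.0361+0.1192i)·(-0.0694-0.2490i)  (-0.0130-0.0373i)·(-0.0125+0.0766i)
Y_4^-4(R⁻¹ n̂) = +0.120962-0.047111i

Re=0.1210 Im=-0.0471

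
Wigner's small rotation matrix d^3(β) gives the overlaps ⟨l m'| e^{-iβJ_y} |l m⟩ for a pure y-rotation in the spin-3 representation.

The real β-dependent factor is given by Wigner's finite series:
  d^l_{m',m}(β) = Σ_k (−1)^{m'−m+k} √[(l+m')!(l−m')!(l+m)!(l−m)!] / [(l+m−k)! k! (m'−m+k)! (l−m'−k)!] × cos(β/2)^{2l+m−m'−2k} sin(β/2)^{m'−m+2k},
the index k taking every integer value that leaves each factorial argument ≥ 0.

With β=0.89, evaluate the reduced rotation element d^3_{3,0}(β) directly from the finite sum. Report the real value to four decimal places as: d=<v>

d=-0.2623

d^3_{3,0}(β=0.89) via Wigner's sum:
c=cos(0.89/2)=0.902611, s=sin(0.89/2)=0.430458; N=√[720·1·6·6]=160.996894
k: max(0,(0)−(3))=0 … min(3+(0),3−(3))=0
  k=0: (−1)^3·160.9969/(36)·0.9026^3·0.4305^3 = -0.262306
d^3_{3,0}(0.89) = -0.262306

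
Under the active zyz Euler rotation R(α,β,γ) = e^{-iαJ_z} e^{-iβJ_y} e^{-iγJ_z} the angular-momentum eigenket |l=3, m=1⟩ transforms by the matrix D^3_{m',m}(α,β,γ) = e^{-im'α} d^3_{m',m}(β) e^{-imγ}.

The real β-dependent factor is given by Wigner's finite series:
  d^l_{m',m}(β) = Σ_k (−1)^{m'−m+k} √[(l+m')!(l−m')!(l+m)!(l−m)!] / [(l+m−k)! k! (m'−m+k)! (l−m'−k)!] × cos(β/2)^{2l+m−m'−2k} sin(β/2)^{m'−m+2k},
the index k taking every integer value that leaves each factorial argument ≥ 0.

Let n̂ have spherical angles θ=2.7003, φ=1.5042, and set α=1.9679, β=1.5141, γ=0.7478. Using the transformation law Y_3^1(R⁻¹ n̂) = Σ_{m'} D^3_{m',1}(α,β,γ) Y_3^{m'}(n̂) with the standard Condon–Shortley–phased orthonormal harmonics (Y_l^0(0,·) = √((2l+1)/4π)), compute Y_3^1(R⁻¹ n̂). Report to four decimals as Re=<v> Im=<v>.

Re=0.0806 Im=-0.1130

Need the full column D^3_{m',1} for m'=−3..3 at α=1.9679, β=1.5141, γ=0.7478.
cos(β/2)=0.726865, sin(β/2)=0.686780
d^3_{-3,1}: single k=4 term ⇒ +0.455223;  D = +0.195342-0.411181i
d^3_{-2,1}: k∈[3..4] ⇒ +0.786765 -0.351190 = +0.435574;  D = -0.435105-0.020207i
d^3_{-1,1}: k∈[2..4] ⇒ +0.789955 -0.940305 +0.104932 = -0.045419;  D = -0.015604-0.042654i
d^3_{0,1}: k∈[1..3] ⇒ +0.482700 -1.292786 +0.384710 = -0.425376;  D = -0.311880+0.289267i
d^3_{1,1}: k∈[0..2] ⇒ +0.147477 -1.053273 +0.705229 = -0.200568;  D = +0.182651+0.082861i
d^3_{2,1}: k∈[0..1] ⇒ -0.440643 +0.786765 = +0.346121;  D = -0.009963+0.345978i
d^3_{3,1}: single k=0 term ⇒ +0.509914;  D = +0.475716-0.183591i
Y_3^{m'}(θ=2.7003,φ=1.5042) and Σ D·Y over m':
  (+0.1953-0.4112i)·(-0.0065+0.0319i)  (-0.4351-0.0202i)·(+0.1671+0.0224i)  (-0.0156-0.0427i)·(+0.0284-0.4253i)  (-0.3119+0.2893i)·(-0.3671+0.0000i)  (+0.1827+0.0829i)·(-0.0284-0.4253i)  (-0.0100+0.3460i)·(+0.1671-0.0224i)  (+0.4757-0.1836i)·(+0.0065+0.0319i)
Y_3^1(R⁻¹ n̂) = +0.080557-0.113027i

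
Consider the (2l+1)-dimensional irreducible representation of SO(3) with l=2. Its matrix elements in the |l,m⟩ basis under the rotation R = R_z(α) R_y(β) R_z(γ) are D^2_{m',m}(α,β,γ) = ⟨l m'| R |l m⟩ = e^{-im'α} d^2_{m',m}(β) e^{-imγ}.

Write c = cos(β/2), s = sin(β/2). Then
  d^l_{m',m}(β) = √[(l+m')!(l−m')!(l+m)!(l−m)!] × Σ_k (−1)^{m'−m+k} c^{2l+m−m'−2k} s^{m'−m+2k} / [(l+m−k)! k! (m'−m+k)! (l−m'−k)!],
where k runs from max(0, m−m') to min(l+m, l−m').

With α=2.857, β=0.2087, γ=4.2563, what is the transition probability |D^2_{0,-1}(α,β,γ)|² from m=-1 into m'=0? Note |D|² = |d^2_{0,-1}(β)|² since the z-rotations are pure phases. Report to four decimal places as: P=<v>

Split into d^2_{0,-1}(β=0.2087) × two z-phases.
Half-angle: c=0.994560, s=0.104161. N=√(2·2·1·6)=4.898979
The bounds max(0,m−m')=0 and min(l+m,l−m')=1 give 2 terms
  k=0: (−1)^1·4.8990/(2)·0.9946^3·0.1042^1 = -0.251000
  k=1: (−1)^2·4.8990/(2)·0.9946^1·0.1042^3 = +0.002753
d^2_{0,-1}(0.2087) = -0.251000 +0.002753 = -0.248247
|D^2_{0,-1}|² = |d^2_{0,-1}(β)|² = (-0.248247)² = 0.061626 (the z-rotation phases have unit modulus)

P=0.0616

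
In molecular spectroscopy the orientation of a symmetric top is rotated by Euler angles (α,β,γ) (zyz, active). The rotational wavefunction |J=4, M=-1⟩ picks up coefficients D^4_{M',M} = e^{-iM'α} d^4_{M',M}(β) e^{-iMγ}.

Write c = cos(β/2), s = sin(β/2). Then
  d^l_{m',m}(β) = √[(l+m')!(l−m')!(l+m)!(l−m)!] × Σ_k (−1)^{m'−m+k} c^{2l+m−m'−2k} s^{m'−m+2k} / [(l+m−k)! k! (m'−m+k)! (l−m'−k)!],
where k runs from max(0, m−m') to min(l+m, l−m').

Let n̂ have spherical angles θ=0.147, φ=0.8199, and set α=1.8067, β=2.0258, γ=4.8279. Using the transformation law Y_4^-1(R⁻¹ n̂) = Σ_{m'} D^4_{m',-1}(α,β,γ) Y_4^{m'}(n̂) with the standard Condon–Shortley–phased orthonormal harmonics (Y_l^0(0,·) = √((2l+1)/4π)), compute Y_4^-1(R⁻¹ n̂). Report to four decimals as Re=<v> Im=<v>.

Re=0.0053 Im=0.3324

Need the full column D^4_{m',-1} for m'=−4..4 at α=1.8067, β=2.0258, γ=4.8279.
cos(β/2)=0.529403, sin(β/2)=0.848371
d^4_{-4,-1}: single k=3 term ⇒ +0.190012;  D = +0.165677-0.093037i
d^4_{-3,-1}: k∈[2..3] ⇒ +0.125765 -0.538277 = -0.412513;  D = +0.280452+0.302512i
d^4_{-2,-1}: k∈[1..3] ⇒ +0.041949 -0.538634 +0.922150 = +0.425465;  D = -0.235763+0.354170i
d^4_{-1,-1}: k∈[0..3] ⇒ +0.006170 -0.237673 +1.220698 -1.044928 = -0.055732;  D = -0.052326-0.019184i
d^4_{0,-1}: k∈[0..3] ⇒ -0.044218 +0.681324 -1.749657 +0.748860 = -0.363691;  D = -0.041917+0.361267i
d^4_{1,-1}: k∈[0..3] ⇒ +0.158448 -1.220698 +1.567391 -0.268340 = +0.236801;  D = -0.235087+0.028440i
d^4_{2,-1}: k∈[0..2] ⇒ -0.359089 +1.383225 -0.710431 = +0.313705;  D = +0.109422+0.294003i
d^4_{3,-1}: k∈[0..1] ⇒ +0.538277 -0.829385 = -0.291108;  D = -0.241537+0.162493i
d^4_{4,-1}: single k=0 term ⇒ -0.487956;  D = +0.359453+0.329992i
Y_4^{m'}(θ=0.147,φ=0.8199) and Σ D·Y over m':
  (+0.1657-0.0930i)·(-0.0002+0.0000i)  (+0.2805+0.3025i)·(-0.0030-0.0025i)  (-0.2358+0.3542i)·(-0.0029-0.0419i)  (-0.0523-0.0192i)·(+0.1801-0.1929i)  (-0.0419+0.3613i)·(+0.7572+0.0000i)  (-0.2351+0.0284i)·(-0.1801-0.1929i)  (+0.1094+0.2940i)·(-0.0029+0.0419i)  (-0.2415+0.1625i)·(+0.0030-0.0025i)  (+0.3595+0.3300i)·(-0.0002-0.0000i)
Y_4^-1(R⁻¹ n̂) = +0.005307+0.332439i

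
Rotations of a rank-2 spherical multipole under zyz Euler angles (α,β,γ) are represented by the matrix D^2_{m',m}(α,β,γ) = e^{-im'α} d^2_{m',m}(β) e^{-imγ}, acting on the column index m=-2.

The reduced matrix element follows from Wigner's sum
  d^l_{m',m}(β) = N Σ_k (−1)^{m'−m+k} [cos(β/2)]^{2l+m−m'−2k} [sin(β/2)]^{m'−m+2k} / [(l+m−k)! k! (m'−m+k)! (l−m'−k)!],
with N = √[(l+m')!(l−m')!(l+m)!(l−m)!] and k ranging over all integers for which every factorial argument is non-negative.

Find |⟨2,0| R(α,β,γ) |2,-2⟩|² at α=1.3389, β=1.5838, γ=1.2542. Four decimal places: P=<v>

P=0.3749

D^2_{0,-2}(1.3389,1.5838,1.2542) = e^{-i·0·1.3389}·d^2_{0,-2}(1.5838)·e^{-i·-2·1.2542}. Compute d first:
With c≡cos(β/2)=0.702494 and s≡sin(β/2)=0.711689, N=[2·2·1·24]^{1/2}=9.797959
Admissible k: 0..0 (factorial args all ≥0)
  k=0: (−1)^2·9.7980/(4)·0.7025^2·0.7117^2 = +0.612269
d^2_{0,-2}(1.5838) = +0.612269
|D^2_{0,-2}|² = |d^2_{0,-2}(β)|² = (+0.612269)² = 0.374873 (the z-rotation phases have unit modulus)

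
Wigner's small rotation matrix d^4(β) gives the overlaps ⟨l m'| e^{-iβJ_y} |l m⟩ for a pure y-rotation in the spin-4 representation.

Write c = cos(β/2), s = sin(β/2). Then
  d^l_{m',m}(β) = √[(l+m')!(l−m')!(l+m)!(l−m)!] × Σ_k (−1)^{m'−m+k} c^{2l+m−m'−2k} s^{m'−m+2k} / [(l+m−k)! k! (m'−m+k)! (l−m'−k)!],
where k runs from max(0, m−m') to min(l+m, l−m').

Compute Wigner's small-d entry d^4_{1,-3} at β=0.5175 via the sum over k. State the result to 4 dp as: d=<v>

d=0.0474

d^4_{1,-3}(β=0.5175) via Wigner's sum:
c=cos(0.5175/2)=0.966711, s=sin(0.5175/2)=0.255872; N=√[120·6·1·5040]=1904.940944
k∈{0,1} keeps every argument non-negative
  k=0: (−1)^4·1904.9409/(144)·0.9667^4·0.2559^4 = +0.049522
  k=1: (−1)^5·1904.9409/(240)·0.9667^2·0.2559^6 = -0.002082
d^4_{1,-3}(0.5175) = +0.049522 -0.002082 = +0.047440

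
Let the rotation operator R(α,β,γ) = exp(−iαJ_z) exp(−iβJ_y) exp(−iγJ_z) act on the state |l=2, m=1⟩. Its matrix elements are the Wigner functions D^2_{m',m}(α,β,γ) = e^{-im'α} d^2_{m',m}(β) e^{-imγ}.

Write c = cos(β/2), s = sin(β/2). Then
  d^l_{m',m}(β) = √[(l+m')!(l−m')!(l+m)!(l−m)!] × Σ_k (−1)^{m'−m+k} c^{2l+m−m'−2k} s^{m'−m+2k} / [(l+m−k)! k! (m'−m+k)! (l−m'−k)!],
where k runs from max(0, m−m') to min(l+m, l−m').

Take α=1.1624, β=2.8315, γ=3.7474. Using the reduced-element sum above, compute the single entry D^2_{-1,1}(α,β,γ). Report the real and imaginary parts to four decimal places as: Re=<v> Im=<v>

Re=0.7498 Im=0.4665

D^2_{-1,1}(1.1624,2.8315,3.7474) = e^{-i·-1·1.1624}·d^2_{-1,1}(2.8315)·e^{-i·1·3.7474}. Compute d first:
Half-angle: c=0.154426, s=0.988004. N=√(1·6·6·1)=6.000000
Admissible k: 2..3 (factorial args all ≥0)
  k=2: (−1)^0·6.0000/(2)·0.1544^2·0.9880^2 = +0.069836
  k=3: (−1)^1·6.0000/(6)·0.1544^0·0.9880^4 = -0.952874
d^2_{-1,1}(2.8315) = +0.069836 -0.952874 = -0.883038
Attach z-rotation phases: D = e^{-i(-1)(1.1624)}·(-0.883038)·e^{-i(1)(3.7474)} = +0.749752+0.466506i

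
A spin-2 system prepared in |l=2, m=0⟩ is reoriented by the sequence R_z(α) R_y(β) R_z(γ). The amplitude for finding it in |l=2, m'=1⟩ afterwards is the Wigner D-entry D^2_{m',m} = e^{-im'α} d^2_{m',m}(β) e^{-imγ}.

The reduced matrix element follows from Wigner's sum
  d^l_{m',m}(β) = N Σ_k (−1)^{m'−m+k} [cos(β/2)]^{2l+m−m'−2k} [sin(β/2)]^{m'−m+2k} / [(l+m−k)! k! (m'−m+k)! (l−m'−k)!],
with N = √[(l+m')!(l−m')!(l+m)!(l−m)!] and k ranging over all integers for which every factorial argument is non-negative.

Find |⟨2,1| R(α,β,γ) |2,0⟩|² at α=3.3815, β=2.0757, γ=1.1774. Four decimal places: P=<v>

P=0.2689

Split into d^2_{1,0}(β=2.0757) × two z-phases.
With c≡cos(β/2)=0.508073 and s≡sin(β/2)=0.861314, N=[6·1·2·2]^{1/2}=4.898979
The bounds max(0,m−m')=0 and min(l+m,l−m')=1 give 2 terms
  k=0: (−1)^1·4.8990/(2)·0.5081^3·0.8613^1 = -0.276704
  k=1: (−1)^2·4.8990/(2)·0.5081^1·0.8613^3 = +0.795218
d^2_{1,0}(2.0757) = -0.276704 +0.795218 = +0.518514
|D^2_{1,0}|² = |d^2_{1,0}(β)|² = (+0.518514)² = 0.268856 (the z-rotation phases have unit modulus)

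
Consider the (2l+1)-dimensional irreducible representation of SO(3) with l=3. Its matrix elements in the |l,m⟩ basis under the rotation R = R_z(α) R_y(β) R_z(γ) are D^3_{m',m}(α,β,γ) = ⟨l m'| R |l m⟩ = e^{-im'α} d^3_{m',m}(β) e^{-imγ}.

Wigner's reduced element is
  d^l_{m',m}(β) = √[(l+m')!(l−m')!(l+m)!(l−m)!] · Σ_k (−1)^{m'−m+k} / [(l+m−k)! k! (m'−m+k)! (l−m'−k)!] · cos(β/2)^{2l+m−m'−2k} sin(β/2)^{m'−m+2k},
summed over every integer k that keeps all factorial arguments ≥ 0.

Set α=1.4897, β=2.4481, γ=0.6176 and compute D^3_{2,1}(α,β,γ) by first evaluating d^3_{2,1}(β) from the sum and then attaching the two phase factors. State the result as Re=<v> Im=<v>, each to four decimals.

Re=-0.1733 Im=0.0849

D^3_{2,1}(1.4897,2.4481,0.6176) = e^{-i·2·1.4897}·d^3_{2,1}(2.4481)·e^{-i·1·0.6176}. Compute d first:
Half-angle: c=0.339840, s=0.940483. N=√(120·1·24·2)=75.894664
k∈{0,1} keeps every argument non-negative
  k=0: (−1)^1·75.8947/(24)·0.3398^5·0.9405^1 = -0.013481
  k=1: (−1)^2·75.8947/(12)·0.3398^3·0.9405^3 = +0.206493
d^3_{2,1}(2.4481) = -0.013481 +0.206493 = +0.193012
Phases: e^{-i·(2)·1.4897}=-0.986876-0.161482i, e^{-i·(1)·0.6176}=+0.815271-0.579080i ⇒ D=-0.173341+0.084892i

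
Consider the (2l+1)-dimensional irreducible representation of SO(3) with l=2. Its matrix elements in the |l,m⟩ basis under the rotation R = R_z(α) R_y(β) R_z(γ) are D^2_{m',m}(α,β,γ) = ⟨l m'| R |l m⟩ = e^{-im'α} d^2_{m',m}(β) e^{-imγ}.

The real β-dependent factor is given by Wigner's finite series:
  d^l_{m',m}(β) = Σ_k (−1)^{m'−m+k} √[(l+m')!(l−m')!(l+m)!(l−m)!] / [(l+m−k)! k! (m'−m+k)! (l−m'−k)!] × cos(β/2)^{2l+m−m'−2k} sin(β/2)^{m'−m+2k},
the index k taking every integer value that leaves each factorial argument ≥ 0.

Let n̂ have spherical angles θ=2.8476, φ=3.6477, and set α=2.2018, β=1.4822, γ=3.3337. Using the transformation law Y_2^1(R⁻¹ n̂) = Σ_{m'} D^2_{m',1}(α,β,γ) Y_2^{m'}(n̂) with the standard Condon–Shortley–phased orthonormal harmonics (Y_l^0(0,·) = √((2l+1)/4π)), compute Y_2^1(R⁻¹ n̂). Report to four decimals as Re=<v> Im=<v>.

Re=-0.0374 Im=-0.0037

Need the full column D^2_{m',1} for m'=−2..2 at α=2.2018, β=1.4822, γ=3.3337.
cos(β/2)=0.737726, sin(β/2)=0.675100
d^2_{-2,1}: single k=3 term ⇒ +0.453972;  D = +0.218003+0.398203i
d^2_{-1,1}: k∈[2..3] ⇒ +0.744128 -0.207717 = +0.536411;  D = +0.227943-0.485571i
d^2_{0,1}: k∈[1..2] ⇒ +0.663941 -0.556000 = +0.107941;  D = -0.105955+0.020609i
d^2_{1,1}: k∈[0..1] ⇒ +0.296197 -0.744128 = -0.447931;  D = -0.328452-0.304568i
d^2_{2,1}: single k=0 term ⇒ -0.542106;  D = -0.063110+0.538420i
Y_2^{m'}(θ=2.8476,φ=3.6477) and Σ D·Y over m':
  (+0.2180+0.3982i)·(+0.0172-0.0275i)  (+0.2279-0.4856i)·(+0.1874-0.1039i)  (-0.1060+0.0206i)·(+0.5513+0.0000i)  (-0.3285-0.3046i)·(-0.1874-0.1039i)  (-0.0631+0.5384i)·(+0.0172+0.0275i)
Y_2^1(R⁻¹ n̂) = -0.037412-0.003749i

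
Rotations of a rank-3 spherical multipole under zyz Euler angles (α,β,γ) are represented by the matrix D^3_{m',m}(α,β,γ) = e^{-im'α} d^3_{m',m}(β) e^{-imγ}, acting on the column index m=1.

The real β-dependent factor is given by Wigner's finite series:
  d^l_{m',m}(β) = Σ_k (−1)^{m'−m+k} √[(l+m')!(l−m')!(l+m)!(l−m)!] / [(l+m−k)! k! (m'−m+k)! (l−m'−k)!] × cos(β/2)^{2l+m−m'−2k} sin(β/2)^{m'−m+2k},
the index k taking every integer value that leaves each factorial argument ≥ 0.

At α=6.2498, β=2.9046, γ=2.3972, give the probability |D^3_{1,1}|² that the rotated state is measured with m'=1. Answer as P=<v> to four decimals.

Split into d^3_{1,1}(β=2.9046) × two z-phases.
With c≡cos(β/2)=0.118219 and s≡sin(β/2)=0.992988, N=[24·2·24·2]^{1/2}=48.000000
k∈{0,1,2} keeps every argument non-negative
  k=0: (−1)^0·48.0000/(48)·0.1182^6·0.9930^0 = +0.000003
  k=1: (−1)^1·48.0000/(6)·0.1182^4·0.9930^2 = -0.001541
  k=2: (−1)^2·48.0000/(8)·0.1182^2·0.9930^4 = +0.081527
d^3_{1,1}(2.9046) = +0.000003 -0.001541 +0.081527 = +0.079989
|D^3_{1,1}|² = |d^3_{1,1}(β)|² = (+0.079989)² = 0.006398 (the z-rotation phases have unit modulus)

P=0.0064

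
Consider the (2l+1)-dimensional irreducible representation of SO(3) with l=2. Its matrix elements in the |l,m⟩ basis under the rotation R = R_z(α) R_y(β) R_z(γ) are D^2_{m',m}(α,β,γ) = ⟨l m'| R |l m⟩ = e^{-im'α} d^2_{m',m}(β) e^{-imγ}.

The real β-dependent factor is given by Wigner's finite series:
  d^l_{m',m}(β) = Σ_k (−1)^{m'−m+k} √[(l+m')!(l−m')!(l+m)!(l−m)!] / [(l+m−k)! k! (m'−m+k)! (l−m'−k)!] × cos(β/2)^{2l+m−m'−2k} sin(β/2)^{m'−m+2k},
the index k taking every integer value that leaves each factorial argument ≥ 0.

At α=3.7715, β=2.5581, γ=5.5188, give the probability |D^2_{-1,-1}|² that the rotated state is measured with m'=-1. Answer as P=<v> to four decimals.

P=0.0488

D^2_{-1,-1}(3.7715,2.5581,5.5188) = e^{-i·-1·3.7715}·d^2_{-1,-1}(2.5581)·e^{-i·-1·5.5188}. Compute d first:
c=cos(2.5581/2)=0.287625, s=sin(2.5581/2)=0.957743; N=√[1·6·1·6]=6.000000
The bounds max(0,m−m')=0 and min(l+m,l−m')=1 give 2 terms
  k=0: (−1)^0·6.0000/(6)·0.2876^4·0.9577^0 = +0.006844
  k=1: (−1)^1·6.0000/(2)·0.2876^2·0.9577^2 = -0.227653
d^2_{-1,-1}(2.5581) = +0.006844 -0.227653 = -0.220809
|D^2_{-1,-1}|² = |d^2_{-1,-1}(β)|² = (-0.220809)² = 0.048757 (the z-rotation phases have unit modulus)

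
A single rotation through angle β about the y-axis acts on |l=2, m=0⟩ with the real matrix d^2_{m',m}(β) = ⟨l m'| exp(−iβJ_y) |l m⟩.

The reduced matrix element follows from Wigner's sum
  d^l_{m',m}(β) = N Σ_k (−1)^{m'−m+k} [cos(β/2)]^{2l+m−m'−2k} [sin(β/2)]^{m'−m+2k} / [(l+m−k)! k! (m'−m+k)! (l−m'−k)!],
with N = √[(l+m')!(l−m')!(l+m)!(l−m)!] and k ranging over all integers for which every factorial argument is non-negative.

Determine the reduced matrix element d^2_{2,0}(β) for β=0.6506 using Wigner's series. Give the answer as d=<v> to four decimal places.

d=0.2246

d^2_{2,0}(β=0.6506) via Wigner's sum:
c=cos(0.6506/2)=0.947555, s=sin(0.6506/2)=0.319593; N=√[24·1·2·2]=9.797959
k: max(0,(0)−(2))=0 … min(2+(0),2−(2))=0
  k=0: (−1)^2·9.7980/(4)·0.9476^2·0.3196^2 = +0.224636
d^2_{2,0}(0.6506) = +0.224636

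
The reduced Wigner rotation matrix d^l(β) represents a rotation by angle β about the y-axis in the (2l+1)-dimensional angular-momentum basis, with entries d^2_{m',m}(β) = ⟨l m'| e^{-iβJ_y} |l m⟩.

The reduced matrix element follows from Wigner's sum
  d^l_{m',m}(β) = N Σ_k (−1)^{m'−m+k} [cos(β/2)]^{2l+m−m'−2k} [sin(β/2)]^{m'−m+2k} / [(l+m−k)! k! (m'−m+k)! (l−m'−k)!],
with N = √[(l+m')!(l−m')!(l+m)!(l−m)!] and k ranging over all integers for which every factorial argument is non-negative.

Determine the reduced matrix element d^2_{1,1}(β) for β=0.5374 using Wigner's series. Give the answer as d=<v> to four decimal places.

d^2_{1,1}(β=0.5374) via Wigner's sum:
c=cos(0.5374/2)=0.964117, s=sin(0.5374/2)=0.265478; N=√[6·1·6·1]=6.000000
k: max(0,(1)−(1))=0 … min(2+(1),2−(1))=1
  k=0: (−1)^0·6.0000/(6)·0.9641^4·0.2655^0 = +0.864010
  k=1: (−1)^1·6.0000/(2)·0.9641^2·0.2655^2 = -0.196534
d^2_{1,1}(0.5374) = +0.864010 -0.196534 = +0.667475

d=0.6675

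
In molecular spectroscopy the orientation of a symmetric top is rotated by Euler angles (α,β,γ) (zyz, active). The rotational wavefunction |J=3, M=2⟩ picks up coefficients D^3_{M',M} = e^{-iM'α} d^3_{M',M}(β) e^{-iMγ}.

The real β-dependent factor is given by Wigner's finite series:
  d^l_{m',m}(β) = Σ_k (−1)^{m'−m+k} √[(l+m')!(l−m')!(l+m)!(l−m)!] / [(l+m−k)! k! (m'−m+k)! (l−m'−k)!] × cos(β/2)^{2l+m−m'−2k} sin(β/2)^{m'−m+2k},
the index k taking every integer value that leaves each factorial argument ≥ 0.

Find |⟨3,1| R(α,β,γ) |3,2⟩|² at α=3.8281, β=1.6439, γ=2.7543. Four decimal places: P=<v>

D^3_{1,2}(3.8281,1.6439,2.7543) = e^{-i·1·3.8281}·d^3_{1,2}(1.6439)·e^{-i·2·2.7543}. Compute d first:
With c≡cos(β/2)=0.680794 and s≡sin(β/2)=0.732475, N=[24·2·120·1]^{1/2}=75.894664
The bounds max(0,m−m')=1 and min(l+m,l−m')=2 give 2 terms
  k=1: (−1)^0·75.8947/(24)·0.6808^5·0.7325^1 = +0.338744
  k=2: (−1)^1·75.8947/(12)·0.6808^3·0.7325^3 = -0.784252
d^3_{1,2}(1.6439) = +0.338744 -0.784252 = -0.445508
|D^3_{1,2}|² = |d^3_{1,2}(β)|² = (-0.445508)² = 0.198477 (the z-rotation phases have unit modulus)

P=0.1985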